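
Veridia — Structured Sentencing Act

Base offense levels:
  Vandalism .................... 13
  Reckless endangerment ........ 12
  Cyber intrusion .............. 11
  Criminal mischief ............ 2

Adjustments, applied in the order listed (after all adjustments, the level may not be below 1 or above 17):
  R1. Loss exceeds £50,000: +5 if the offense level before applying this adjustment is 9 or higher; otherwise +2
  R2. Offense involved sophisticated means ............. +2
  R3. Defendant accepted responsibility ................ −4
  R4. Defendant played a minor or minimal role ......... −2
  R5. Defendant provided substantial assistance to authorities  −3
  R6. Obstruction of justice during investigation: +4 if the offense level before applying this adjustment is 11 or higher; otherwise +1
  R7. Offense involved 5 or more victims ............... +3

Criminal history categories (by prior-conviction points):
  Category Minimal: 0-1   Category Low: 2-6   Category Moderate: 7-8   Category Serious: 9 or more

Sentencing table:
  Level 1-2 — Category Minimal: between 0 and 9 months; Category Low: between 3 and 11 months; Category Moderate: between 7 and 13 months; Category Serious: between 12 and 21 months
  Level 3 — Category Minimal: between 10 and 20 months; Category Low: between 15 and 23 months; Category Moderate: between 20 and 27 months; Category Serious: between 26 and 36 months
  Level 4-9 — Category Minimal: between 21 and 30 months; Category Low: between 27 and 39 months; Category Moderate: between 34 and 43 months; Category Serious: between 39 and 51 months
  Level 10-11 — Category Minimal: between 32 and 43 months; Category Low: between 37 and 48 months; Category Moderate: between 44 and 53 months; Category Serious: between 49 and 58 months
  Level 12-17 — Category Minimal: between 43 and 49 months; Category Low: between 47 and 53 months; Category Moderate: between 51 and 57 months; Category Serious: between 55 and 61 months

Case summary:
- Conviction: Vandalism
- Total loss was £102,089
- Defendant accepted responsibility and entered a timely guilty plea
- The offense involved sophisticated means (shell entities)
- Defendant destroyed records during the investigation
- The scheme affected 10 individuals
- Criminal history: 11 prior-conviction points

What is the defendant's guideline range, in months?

Base offense level for vandalism: 13.
R1 applies (level before this adjustment is 13 ≥ 9, so +5): 13 + 5 = 18.
R2 applies: 18 + 2 = 20.
R3 applies: 20 − 4 = 16.
R4 does not apply.
R5 does not apply.
R6 applies (level before this adjustment is 16 ≥ 11, so +4): 16 + 4 = 20.
R7 applies: 20 + 3 = 23.
Level 23 exceeds the maximum of 17; capped at 17.
Final offense level: 17.
Criminal history: 11 prior points → Category Serious (9+).
Level 17 falls in the 12-17 band.
Grid: Level 12-17 × Category Serious = 55-61 months.

55-61 months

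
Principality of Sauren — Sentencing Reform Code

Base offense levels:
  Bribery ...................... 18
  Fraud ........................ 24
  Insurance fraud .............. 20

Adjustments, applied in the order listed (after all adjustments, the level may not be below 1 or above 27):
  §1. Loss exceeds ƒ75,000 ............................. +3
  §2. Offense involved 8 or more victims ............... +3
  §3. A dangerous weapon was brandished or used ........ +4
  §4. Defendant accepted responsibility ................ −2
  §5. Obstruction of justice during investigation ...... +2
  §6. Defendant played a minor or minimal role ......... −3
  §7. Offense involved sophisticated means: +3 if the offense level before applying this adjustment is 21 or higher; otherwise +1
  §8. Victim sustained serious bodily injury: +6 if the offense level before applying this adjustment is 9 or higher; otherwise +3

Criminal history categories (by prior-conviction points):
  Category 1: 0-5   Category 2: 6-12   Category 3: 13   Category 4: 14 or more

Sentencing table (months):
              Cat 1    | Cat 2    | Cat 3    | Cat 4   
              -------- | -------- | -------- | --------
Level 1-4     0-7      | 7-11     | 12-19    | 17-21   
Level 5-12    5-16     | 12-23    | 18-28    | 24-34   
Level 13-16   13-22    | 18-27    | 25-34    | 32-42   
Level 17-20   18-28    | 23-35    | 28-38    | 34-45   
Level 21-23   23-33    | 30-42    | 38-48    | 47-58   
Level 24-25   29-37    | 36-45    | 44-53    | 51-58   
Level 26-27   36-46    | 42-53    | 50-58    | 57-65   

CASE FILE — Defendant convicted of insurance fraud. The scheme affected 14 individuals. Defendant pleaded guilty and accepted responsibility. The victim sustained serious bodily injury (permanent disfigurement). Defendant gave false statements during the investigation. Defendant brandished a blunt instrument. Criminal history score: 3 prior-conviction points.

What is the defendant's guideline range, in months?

36-46 months

Base offense level for insurance fraud: 20.
§2 applies: 20 + 3 = 23.
§3 applies: 23 + 4 = 27.
§4 applies: 27 − 2 = 25.
§5 applies: 25 + 2 = 27.
§8 applies (level before this adjustment is 27 ≥ 9, so +6): 27 + 6 = 33.
Level 33 exceeds the maximum of 27; capped at 27.
Final offense level: 27.
Criminal history: 3 prior points → Category 1 (0-5).
Level 27 falls in the 26-27 band.
Grid: Level 26-27 × Category 1 = 36-46 months.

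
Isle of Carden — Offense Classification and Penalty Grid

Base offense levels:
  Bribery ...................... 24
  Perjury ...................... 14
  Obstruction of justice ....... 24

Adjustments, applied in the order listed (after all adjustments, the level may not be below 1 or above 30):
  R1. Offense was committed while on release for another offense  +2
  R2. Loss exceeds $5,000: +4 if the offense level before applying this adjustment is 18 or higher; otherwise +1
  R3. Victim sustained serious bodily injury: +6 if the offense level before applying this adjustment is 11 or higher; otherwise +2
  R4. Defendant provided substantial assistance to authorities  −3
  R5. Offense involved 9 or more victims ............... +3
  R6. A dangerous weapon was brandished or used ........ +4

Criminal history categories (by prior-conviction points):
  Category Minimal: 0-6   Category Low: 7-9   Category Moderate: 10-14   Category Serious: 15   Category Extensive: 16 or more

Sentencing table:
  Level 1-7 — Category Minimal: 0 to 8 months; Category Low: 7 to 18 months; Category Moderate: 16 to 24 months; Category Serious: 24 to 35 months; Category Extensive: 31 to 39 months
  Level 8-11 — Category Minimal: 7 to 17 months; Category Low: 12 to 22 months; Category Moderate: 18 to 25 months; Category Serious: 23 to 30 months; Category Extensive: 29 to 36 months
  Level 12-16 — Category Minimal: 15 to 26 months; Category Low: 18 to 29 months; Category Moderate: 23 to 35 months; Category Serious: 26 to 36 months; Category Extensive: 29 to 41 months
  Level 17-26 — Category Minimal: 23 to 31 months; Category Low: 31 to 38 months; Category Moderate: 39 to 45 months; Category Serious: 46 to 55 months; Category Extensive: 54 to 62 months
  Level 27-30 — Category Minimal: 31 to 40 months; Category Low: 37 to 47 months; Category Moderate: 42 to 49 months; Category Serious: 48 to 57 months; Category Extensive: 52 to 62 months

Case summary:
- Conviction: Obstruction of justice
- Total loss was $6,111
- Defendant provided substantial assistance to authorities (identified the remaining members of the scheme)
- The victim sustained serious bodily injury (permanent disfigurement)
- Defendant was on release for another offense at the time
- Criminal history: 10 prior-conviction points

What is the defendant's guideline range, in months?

42-49 months

Base offense level for obstruction of justice: 24.
R1 applies: 24 + 2 = 26.
R2 applies (level before this adjustment is 26 ≥ 18, so +4): 26 + 4 = 30.
R3 applies (level before this adjustment is 30 ≥ 11, so +6): 30 + 6 = 36.
R4 applies: 36 − 3 = 33.
R6 does not apply.
Level 33 exceeds the maximum of 30; capped at 30.
Final offense level: 30.
Criminal history: 10 prior points → Category Moderate (10-14).
Level 30 falls in the 27-30 band.
Grid: Level 27-30 × Category Moderate = 42-49 months.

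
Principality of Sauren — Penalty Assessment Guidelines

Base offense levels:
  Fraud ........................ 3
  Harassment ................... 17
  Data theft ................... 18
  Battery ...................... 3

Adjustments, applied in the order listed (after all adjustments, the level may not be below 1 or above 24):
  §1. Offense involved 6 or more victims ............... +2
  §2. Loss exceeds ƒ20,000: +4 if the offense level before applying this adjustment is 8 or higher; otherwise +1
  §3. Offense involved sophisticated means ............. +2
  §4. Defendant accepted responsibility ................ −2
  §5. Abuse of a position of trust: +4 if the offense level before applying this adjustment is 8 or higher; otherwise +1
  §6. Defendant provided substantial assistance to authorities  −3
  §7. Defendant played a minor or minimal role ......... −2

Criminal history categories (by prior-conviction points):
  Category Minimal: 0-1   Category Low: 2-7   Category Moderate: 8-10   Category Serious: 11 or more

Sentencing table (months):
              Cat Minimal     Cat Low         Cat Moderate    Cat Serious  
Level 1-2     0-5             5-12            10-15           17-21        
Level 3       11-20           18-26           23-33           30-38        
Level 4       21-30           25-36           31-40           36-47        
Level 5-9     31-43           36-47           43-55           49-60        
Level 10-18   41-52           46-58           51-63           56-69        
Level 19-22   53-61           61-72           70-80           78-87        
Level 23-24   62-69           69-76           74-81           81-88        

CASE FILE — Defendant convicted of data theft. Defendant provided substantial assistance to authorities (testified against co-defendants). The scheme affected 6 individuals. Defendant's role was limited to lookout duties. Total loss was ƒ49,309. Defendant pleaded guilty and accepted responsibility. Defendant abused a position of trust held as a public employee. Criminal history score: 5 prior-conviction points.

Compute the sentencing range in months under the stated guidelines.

61-72 months

Base offense level for data theft: 18.
§1 applies: 18 + 2 = 20.
§2 applies (level before this adjustment is 20 ≥ 8, so +4): 20 + 4 = 24.
§4 applies: 24 − 2 = 22.
§5 applies (level before this adjustment is 22 ≥ 8, so +4): 22 + 4 = 26.
§6 applies: 26 − 3 = 23.
§7 applies: 23 − 2 = 21.
Final offense level: 21.
Criminal history: 5 prior points → Category Low (2-7).
Level 21 falls in the 19-22 band.
Grid: Level 19-22 × Category Low = 61-72 months.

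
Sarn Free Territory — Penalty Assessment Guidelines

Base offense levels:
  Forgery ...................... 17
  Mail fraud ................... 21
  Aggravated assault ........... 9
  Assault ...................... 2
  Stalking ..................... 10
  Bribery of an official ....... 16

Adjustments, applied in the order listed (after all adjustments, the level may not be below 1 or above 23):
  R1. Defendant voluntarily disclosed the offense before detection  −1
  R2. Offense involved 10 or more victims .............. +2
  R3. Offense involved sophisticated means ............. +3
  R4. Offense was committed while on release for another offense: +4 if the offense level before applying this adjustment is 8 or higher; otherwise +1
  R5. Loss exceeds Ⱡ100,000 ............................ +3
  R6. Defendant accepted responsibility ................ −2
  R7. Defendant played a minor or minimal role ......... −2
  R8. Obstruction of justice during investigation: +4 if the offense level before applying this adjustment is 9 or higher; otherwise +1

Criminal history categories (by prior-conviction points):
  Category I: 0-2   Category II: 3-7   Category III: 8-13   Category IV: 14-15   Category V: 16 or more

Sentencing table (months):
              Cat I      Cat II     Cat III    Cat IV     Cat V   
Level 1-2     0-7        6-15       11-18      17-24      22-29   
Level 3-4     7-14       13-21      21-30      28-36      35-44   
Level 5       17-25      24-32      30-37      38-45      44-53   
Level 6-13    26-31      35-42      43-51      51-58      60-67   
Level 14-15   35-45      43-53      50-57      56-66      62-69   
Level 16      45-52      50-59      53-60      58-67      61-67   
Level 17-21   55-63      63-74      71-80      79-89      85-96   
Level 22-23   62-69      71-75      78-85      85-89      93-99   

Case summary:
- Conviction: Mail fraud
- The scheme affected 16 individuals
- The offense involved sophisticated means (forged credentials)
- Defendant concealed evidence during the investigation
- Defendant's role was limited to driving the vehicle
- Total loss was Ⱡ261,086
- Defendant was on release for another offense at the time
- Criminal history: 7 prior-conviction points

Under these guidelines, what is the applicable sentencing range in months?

71-75 months

Base offense level for mail fraud: 21.
R1 does not apply.
R2 applies: 21 + 2 = 23.
R3 applies: 23 + 3 = 26.
R4 applies (level before this adjustment is 26 ≥ 8, so +4): 26 + 4 = 30.
R5 applies: 30 + 3 = 33.
R7 applies: 33 − 2 = 31.
R8 applies (level before this adjustment is 31 ≥ 9, so +4): 31 + 4 = 35.
Level 35 exceeds the maximum of 23; capped at 23.
Final offense level: 23.
Criminal history: 7 prior points → Category II (3-7).
Level 23 falls in the 22-23 band.
Grid: Level 22-23 × Category II = 71-75 months.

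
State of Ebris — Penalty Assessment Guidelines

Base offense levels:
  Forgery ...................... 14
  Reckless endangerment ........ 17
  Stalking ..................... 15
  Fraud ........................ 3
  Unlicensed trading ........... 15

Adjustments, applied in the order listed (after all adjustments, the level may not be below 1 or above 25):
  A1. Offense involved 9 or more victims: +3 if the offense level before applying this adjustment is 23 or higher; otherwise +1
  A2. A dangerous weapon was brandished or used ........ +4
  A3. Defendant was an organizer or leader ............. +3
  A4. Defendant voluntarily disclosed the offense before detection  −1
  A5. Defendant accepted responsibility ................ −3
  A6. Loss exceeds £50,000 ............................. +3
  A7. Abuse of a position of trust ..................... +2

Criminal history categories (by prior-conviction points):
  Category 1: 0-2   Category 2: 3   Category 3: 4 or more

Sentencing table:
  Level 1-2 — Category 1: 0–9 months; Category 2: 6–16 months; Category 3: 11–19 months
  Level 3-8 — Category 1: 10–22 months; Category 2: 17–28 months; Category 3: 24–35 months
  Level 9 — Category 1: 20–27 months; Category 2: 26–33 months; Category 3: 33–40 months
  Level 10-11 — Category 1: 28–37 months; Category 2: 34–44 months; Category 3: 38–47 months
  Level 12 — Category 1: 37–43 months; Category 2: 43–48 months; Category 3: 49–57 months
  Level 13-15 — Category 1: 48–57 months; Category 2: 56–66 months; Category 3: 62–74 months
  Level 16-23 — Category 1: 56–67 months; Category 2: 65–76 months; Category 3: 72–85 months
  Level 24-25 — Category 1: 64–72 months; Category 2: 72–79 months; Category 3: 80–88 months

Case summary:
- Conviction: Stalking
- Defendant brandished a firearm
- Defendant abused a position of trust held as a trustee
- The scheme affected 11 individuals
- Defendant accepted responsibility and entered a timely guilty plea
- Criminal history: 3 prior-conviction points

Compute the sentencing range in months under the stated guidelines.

65-76 months

Base offense level for stalking: 15.
A1 applies (level before this adjustment is 15 < 23, so +1): 15 + 1 = 16.
A2 applies: 16 + 4 = 20.
A3 does not apply.
A5 applies: 20 − 3 = 17.
A6 does not apply.
A7 applies: 17 + 2 = 19.
Final offense level: 19.
Criminal history: 3 prior points → Category 2 (3).
Level 19 falls in the 16-23 band.
Grid: Level 16-23 × Category 2 = 65-76 months.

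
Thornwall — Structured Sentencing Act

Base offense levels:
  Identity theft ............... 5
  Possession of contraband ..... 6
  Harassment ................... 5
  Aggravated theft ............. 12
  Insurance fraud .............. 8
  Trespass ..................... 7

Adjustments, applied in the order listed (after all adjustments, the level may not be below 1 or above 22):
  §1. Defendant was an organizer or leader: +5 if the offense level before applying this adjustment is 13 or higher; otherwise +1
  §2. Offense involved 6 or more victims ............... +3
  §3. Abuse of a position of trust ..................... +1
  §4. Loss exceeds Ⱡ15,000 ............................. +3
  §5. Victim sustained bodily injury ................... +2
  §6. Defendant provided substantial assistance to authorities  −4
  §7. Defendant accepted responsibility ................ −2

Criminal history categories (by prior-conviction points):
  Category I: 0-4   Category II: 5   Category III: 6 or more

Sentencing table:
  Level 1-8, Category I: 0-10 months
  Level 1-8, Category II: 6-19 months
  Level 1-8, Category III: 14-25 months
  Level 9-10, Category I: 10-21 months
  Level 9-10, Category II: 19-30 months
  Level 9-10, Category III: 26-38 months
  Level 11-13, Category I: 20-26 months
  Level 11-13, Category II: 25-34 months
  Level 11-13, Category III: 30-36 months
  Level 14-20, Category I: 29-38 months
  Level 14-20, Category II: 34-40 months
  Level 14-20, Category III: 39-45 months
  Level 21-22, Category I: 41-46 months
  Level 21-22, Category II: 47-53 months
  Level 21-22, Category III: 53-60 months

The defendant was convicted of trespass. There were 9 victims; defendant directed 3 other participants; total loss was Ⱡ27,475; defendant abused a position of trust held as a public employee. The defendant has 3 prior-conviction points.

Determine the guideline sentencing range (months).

29-38 months

Base offense level for trespass: 7.
§1 applies (level before this adjustment is 7 < 13, so +1): 7 + 1 = 8.
§2 applies: 8 + 3 = 11.
§3 applies: 11 + 1 = 12.
§4 applies: 12 + 3 = 15.
§7 does not apply.
Final offense level: 15.
Criminal history: 3 prior points → Category I (0-4).
Level 15 falls in the 14-20 band.
Grid: Level 14-20 × Category I = 29-38 months.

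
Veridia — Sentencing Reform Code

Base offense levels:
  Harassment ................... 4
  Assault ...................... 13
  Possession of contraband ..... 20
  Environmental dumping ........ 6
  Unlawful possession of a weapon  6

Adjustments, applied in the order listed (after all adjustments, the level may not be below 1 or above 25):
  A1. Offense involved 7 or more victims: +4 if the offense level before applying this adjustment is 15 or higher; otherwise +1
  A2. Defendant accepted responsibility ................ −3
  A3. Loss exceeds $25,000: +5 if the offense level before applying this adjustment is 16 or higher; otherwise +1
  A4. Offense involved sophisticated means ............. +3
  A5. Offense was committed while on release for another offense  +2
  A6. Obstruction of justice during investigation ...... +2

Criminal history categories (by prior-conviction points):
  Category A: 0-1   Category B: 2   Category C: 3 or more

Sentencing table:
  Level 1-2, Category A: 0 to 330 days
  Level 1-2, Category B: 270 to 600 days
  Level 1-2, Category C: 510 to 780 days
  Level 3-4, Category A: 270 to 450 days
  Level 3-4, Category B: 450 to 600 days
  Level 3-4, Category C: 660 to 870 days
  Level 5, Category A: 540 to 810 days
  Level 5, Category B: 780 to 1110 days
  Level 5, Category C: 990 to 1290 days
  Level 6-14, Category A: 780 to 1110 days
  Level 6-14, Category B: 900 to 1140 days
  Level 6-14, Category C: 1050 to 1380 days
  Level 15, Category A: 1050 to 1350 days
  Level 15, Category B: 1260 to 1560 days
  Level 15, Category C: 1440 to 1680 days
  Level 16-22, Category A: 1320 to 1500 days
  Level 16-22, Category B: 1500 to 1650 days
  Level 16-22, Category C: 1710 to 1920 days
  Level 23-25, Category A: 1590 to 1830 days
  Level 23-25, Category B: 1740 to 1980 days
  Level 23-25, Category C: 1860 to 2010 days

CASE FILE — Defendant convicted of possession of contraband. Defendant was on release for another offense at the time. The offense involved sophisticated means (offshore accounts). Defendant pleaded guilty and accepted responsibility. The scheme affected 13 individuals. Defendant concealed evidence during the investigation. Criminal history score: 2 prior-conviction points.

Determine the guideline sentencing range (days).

1740-1980 days

Base offense level for possession of contraband: 20.
A1 applies (level before this adjustment is 20 ≥ 15, so +4): 20 + 4 = 24.
A2 applies: 24 − 3 = 21.
A4 applies: 21 + 3 = 24.
A5 applies: 24 + 2 = 26.
A6 applies: 26 + 2 = 28.
Level 28 exceeds the maximum of 25; capped at 25.
Final offense level: 25.
Criminal history: 2 prior points → Category B (2).
Level 25 falls in the 23-25 band.
Grid: Level 23-25 × Category B = 1740-1980 days.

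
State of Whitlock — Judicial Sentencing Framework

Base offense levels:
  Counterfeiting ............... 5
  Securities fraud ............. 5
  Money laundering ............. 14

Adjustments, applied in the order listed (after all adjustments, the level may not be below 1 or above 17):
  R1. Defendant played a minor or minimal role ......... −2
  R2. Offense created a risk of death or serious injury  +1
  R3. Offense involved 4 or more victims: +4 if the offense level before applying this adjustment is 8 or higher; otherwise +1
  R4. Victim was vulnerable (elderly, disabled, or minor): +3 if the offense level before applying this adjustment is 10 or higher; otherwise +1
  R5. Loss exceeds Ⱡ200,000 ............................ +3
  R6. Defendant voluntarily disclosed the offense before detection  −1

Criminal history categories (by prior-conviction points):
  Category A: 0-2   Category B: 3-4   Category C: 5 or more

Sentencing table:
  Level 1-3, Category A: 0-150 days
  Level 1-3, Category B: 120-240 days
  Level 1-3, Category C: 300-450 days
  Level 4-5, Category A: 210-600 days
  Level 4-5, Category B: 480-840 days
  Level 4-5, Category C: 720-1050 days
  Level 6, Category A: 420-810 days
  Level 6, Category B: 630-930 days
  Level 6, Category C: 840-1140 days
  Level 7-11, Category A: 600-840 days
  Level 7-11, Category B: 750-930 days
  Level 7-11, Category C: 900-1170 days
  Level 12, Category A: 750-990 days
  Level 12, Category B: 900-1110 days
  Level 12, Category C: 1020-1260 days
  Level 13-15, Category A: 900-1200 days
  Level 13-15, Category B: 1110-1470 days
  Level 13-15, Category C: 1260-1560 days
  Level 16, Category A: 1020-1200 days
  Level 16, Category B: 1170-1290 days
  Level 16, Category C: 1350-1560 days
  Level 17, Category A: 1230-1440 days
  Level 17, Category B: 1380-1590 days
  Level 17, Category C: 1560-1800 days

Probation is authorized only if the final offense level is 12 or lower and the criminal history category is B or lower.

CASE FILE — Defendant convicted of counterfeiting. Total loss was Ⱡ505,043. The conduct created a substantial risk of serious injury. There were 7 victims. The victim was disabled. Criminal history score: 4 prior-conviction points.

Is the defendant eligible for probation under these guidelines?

Base offense level for counterfeiting: 5.
R2 applies: 5 + 1 = 6.
R3 applies (level before this adjustment is 6 < 8, so +1): 6 + 1 = 7.
R4 applies (level before this adjustment is 7 < 10, so +1): 7 + 1 = 8.
R5 applies: 8 + 3 = 11.
R6 does not apply.
Final offense level: 11.
Criminal history: 4 prior points → Category B (3-4).
Level 11 falls in the 7-11 band.
Grid: Level 7-11 × Category B = 750-930 days.
Probation check: level 11 ≤ 12 and category B ≤ B → eligible.

Yes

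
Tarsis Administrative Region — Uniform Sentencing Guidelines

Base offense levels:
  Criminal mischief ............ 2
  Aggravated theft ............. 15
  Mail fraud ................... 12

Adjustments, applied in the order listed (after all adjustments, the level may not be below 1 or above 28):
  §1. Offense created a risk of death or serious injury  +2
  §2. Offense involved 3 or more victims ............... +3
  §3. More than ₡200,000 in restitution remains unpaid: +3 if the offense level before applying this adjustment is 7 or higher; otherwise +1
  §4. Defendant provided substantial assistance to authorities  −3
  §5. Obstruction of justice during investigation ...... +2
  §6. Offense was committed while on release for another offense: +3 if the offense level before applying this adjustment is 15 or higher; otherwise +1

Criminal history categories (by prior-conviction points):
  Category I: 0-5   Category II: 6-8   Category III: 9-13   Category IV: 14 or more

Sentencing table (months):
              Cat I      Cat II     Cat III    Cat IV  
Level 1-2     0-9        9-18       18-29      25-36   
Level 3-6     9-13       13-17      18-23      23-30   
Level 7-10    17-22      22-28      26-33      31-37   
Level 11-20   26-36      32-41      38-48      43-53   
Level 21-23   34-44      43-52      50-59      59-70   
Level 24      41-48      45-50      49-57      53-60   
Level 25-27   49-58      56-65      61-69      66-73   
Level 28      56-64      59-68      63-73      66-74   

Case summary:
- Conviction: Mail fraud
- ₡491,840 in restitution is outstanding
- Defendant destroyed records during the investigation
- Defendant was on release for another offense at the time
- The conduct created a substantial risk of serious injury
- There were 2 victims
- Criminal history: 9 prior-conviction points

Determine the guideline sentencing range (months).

Base offense level for mail fraud: 12.
§1 applies: 12 + 2 = 14.
§2 does not apply.
§3 applies (level before this adjustment is 14 ≥ 7, so +3): 14 + 3 = 17.
§4 does not apply.
§5 applies: 17 + 2 = 19.
§6 applies (level before this adjustment is 19 ≥ 15, so +3): 19 + 3 = 22.
Final offense level: 22.
Criminal history: 9 prior points → Category III (9-13).
Level 22 falls in the 21-23 band.
Grid: Level 21-23 × Category III = 50-59 months.

50-59 months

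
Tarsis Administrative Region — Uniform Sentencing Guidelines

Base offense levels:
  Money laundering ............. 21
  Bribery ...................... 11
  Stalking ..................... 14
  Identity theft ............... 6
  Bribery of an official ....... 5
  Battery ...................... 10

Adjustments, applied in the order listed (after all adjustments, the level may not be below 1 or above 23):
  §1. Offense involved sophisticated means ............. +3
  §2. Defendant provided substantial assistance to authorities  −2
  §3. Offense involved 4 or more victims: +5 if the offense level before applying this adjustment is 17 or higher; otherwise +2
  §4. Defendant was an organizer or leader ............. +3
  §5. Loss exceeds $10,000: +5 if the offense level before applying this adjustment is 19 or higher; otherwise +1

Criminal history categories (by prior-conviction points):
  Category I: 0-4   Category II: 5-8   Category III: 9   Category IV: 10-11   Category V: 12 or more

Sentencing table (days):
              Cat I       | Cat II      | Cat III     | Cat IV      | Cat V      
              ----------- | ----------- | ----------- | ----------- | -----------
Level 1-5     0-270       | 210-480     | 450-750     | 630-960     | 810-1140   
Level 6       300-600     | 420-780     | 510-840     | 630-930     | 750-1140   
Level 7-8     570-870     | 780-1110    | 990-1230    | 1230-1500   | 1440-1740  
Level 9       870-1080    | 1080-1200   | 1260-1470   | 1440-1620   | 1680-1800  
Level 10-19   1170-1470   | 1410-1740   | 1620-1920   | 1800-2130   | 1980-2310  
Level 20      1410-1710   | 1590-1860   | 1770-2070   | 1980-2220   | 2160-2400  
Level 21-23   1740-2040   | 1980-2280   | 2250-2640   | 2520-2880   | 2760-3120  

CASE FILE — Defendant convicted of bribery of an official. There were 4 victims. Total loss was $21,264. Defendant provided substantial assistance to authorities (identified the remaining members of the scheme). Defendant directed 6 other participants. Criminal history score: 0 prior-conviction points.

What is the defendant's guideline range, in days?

870-1080 days

Base offense level for bribery of an official: 5.
§2 applies: 5 − 2 = 3.
§3 applies (level before this adjustment is 3 < 17, so +2): 3 + 2 = 5.
§4 applies: 5 + 3 = 8.
§5 applies (level before this adjustment is 8 < 19, so +1): 8 + 1 = 9.
Final offense level: 9.
Criminal history: 0 prior points → Category I (0-4).
Level 9 falls in the 9 band.
Grid: Level 9 × Category I = 870-1080 days.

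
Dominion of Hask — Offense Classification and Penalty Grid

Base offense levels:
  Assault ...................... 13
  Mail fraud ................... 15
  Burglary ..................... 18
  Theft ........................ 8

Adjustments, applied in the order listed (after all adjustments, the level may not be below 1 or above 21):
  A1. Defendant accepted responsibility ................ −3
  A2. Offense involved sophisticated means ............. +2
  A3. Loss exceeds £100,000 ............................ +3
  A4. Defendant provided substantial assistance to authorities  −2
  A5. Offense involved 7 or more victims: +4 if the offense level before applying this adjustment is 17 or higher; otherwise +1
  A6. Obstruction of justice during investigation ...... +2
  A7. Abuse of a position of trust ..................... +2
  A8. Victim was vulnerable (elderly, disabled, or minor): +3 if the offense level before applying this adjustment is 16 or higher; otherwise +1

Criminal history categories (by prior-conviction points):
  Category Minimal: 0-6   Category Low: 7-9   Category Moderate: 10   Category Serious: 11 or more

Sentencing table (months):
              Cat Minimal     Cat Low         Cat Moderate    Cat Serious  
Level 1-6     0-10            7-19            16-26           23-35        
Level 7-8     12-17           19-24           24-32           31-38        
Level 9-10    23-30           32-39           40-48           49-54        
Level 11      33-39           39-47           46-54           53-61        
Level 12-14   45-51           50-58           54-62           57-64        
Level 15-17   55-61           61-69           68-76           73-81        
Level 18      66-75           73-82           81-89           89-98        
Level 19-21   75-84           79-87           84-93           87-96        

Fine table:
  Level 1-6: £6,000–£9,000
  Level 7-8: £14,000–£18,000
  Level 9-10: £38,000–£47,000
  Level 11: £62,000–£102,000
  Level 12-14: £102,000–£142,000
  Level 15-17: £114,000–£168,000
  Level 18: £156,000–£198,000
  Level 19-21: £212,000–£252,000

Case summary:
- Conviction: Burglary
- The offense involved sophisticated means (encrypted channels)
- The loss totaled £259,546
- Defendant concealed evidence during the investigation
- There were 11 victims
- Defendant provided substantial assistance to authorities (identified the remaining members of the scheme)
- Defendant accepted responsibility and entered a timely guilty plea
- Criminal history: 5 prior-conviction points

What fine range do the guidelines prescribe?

£212,000–£252,000

Base offense level for burglary: 18.
A1 applies: 18 − 3 = 15.
A2 applies: 15 + 2 = 17.
A3 applies: 17 + 3 = 20.
A4 applies: 20 − 2 = 18.
A5 applies (level before this adjustment is 18 ≥ 17, so +4): 18 + 4 = 22.
A6 applies: 22 + 2 = 24.
Level 24 exceeds the maximum of 21; capped at 21.
Final offense level: 21.
Level 21 falls in the 19-21 band.
Fine table: Level 19-21 → £212,000–£252,000.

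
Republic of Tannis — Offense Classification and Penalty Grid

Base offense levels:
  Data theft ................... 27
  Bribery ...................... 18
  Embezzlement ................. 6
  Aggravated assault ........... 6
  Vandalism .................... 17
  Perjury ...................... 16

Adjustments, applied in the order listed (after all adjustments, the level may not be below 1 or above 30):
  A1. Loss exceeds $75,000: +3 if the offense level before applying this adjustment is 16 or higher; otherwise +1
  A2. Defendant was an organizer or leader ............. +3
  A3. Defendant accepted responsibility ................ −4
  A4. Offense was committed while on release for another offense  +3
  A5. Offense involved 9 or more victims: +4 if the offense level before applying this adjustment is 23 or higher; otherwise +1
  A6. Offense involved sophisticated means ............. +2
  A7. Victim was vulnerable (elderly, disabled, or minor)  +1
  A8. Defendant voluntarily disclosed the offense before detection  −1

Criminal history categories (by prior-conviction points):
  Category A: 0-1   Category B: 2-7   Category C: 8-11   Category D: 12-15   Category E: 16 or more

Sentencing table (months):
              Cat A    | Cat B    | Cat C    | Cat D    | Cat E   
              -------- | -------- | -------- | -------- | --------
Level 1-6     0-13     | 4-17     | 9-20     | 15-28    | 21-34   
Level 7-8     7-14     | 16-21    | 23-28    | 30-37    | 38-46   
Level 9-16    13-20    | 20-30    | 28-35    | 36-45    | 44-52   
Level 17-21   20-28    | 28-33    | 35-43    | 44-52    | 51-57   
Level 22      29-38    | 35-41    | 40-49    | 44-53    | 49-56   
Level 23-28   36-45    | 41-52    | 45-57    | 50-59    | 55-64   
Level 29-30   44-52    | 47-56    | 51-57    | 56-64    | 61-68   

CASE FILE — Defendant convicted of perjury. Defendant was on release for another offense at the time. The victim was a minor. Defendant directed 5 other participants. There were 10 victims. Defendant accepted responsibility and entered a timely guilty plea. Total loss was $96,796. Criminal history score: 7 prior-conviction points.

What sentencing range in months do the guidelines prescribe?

41-52 months

Base offense level for perjury: 16.
A1 applies (level before this adjustment is 16 ≥ 16, so +3): 16 + 3 = 19.
A2 applies: 19 + 3 = 22.
A3 applies: 22 − 4 = 18.
A4 applies: 18 + 3 = 21.
A5 applies (level before this adjustment is 21 < 23, so +1): 21 + 1 = 22.
A6 does not apply.
A7 applies: 22 + 1 = 23.
A8 does not apply.
Final offense level: 23.
Criminal history: 7 prior points → Category B (2-7).
Level 23 falls in the 23-28 band.
Grid: Level 23-28 × Category B = 41-52 months.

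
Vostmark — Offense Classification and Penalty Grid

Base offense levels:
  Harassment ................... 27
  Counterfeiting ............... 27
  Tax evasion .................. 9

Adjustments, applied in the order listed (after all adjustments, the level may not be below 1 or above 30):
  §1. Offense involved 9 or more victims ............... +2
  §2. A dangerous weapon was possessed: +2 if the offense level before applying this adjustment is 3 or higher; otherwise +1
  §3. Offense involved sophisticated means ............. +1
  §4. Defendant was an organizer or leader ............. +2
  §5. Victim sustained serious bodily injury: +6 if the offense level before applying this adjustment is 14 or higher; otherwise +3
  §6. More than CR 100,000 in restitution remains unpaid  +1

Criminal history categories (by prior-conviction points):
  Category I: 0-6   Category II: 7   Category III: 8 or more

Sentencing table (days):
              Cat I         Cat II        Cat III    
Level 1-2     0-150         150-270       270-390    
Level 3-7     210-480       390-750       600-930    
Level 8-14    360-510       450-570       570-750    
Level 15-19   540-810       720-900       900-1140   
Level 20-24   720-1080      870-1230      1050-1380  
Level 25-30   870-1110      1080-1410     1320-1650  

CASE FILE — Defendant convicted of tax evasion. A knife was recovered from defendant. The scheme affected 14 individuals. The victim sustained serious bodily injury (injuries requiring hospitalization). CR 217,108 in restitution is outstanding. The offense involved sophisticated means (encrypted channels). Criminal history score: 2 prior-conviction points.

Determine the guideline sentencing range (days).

Base offense level for tax evasion: 9.
§1 applies: 9 + 2 = 11.
§2 applies (level before this adjustment is 11 ≥ 3, so +2): 11 + 2 = 13.
§3 applies: 13 + 1 = 14.
§5 applies (level before this adjustment is 14 ≥ 14, so +6): 14 + 6 = 20.
§6 applies: 20 + 1 = 21.
Final offense level: 21.
Criminal history: 2 prior points → Category I (0-6).
Level 21 falls in the 20-24 band.
Grid: Level 20-24 × Category I = 720-1080 days.

720-1080 days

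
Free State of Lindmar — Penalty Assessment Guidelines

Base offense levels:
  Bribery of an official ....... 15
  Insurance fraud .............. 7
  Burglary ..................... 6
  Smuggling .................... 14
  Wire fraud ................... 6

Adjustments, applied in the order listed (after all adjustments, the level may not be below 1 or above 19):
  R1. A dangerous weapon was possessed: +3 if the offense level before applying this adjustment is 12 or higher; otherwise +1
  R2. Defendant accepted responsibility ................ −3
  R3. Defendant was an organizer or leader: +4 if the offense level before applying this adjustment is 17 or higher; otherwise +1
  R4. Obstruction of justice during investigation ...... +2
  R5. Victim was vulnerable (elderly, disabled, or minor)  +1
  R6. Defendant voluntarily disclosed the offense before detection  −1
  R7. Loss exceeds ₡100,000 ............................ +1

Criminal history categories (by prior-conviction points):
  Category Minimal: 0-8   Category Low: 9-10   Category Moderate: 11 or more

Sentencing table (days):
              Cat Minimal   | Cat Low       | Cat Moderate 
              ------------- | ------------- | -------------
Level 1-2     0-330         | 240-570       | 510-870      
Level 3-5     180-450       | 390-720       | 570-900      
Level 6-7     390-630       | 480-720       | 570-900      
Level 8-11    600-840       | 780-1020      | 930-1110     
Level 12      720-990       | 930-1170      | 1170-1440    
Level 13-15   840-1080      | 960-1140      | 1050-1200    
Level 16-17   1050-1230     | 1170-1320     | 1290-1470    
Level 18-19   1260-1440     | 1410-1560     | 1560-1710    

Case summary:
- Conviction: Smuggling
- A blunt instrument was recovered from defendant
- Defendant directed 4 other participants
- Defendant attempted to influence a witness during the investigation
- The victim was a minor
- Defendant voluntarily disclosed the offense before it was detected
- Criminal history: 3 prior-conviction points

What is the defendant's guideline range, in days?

Base offense level for smuggling: 14.
R1 applies (level before this adjustment is 14 ≥ 12, so +3): 14 + 3 = 17.
R2 does not apply.
R3 applies (level before this adjustment is 17 ≥ 17, so +4): 17 + 4 = 21.
R4 applies: 21 + 2 = 23.
R5 applies: 23 + 1 = 24.
R6 applies: 24 − 1 = 23.
Level 23 exceeds the maximum of 19; capped at 19.
Final offense level: 19.
Criminal history: 3 prior points → Category Minimal (0-8).
Level 19 falls in the 18-19 band.
Grid: Level 18-19 × Category Minimal = 1260-1440 days.

1260-1440 days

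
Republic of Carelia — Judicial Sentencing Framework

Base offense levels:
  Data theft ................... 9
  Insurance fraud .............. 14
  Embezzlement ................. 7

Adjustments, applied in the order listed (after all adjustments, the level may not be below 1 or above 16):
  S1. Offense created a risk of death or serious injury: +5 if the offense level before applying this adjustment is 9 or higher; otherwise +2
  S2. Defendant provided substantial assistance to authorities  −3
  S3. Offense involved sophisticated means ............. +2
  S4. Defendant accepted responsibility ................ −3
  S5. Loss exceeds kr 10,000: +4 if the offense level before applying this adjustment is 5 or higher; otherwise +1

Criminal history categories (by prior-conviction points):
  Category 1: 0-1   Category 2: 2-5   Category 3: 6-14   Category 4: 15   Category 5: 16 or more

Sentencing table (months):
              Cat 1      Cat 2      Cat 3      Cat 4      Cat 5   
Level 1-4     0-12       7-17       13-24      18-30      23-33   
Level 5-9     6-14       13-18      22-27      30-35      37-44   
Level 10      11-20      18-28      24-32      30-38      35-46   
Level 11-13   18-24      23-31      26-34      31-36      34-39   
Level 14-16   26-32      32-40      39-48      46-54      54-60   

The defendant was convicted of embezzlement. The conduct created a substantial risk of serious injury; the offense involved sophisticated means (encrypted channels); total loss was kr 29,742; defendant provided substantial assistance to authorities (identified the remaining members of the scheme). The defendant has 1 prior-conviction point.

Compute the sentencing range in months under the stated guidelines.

18-24 months

Base offense level for embezzlement: 7.
S1 applies (level before this adjustment is 7 < 9, so +2): 7 + 2 = 9.
S2 applies: 9 − 3 = 6.
S3 applies: 6 + 2 = 8.
S4 does not apply.
S5 applies (level before this adjustment is 8 ≥ 5, so +4): 8 + 4 = 12.
Final offense level: 12.
Criminal history: 1 prior point → Category 1 (0-1).
Level 12 falls in the 11-13 band.
Grid: Level 11-13 × Category 1 = 18-24 months.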